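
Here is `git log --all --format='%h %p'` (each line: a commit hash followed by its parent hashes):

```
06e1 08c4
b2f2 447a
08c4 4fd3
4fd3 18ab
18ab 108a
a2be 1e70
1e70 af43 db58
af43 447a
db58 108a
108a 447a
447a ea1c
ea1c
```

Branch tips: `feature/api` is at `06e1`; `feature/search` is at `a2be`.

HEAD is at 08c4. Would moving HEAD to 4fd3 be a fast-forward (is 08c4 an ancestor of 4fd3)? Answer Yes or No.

A fast-forward from 08c4 to 4fd3 is possible iff 08c4 is an ancestor of 4fd3.
Ancestors of 4fd3: {108a, 18ab, 447a, 4fd3, ea1c}.
08c4 is not among them, so fast-forward is not possible.

No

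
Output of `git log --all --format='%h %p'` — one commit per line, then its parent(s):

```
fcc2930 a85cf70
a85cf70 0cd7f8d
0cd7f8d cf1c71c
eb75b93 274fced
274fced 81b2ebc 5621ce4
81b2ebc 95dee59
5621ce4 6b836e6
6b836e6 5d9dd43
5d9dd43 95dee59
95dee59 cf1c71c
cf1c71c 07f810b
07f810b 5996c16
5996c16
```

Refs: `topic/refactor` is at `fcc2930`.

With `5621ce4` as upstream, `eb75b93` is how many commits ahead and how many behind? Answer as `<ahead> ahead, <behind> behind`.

Reachable from eb75b93: {07f810b, 274fced, 5621ce4, 5996c16, 5d9dd43, 6b836e6, 81b2ebc, 95dee59, cf1c71c, eb75b93}.
Reachable from 5621ce4: {07f810b, 5621ce4, 5996c16, 5d9dd43, 6b836e6, 95dee59, cf1c71c}.
Only in eb75b93's history (ahead): {274fced, 81b2ebc, eb75b93} — 3.
Only in 5621ce4's history (behind): {} — 0.

3 ahead, 0 behind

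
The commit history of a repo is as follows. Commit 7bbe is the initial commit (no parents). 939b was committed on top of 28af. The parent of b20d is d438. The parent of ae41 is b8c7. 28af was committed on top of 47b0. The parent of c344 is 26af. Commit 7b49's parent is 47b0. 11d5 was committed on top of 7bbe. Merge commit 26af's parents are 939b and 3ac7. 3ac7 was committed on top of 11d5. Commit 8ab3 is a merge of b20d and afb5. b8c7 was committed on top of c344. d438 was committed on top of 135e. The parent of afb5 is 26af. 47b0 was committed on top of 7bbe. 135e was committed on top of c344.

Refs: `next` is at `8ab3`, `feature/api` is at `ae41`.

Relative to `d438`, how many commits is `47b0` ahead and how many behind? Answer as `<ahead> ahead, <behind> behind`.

Reachable from 47b0: {47b0, 7bbe}.
Reachable from d438: {11d5, 135e, 26af, 28af, 3ac7, 47b0, 7bbe, 939b, c344, d438}.
Only in 47b0's history (ahead): {} — 0.
Only in d438's history (behind): {11d5, 135e, 26af, 28af, 3ac7, 939b, c344, d438} — 8.

0 ahead, 8 behind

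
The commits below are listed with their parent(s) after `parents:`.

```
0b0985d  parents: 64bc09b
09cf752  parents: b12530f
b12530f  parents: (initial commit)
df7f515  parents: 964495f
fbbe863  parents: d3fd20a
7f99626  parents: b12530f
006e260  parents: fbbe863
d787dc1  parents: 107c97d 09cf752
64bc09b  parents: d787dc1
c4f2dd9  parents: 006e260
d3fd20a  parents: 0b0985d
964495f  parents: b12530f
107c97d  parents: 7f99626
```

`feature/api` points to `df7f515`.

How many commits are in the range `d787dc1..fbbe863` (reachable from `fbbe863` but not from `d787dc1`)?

4

Reachable from fbbe863: {09cf752, 0b0985d, 107c97d, 64bc09b, 7f99626, b12530f, d3fd20a, d787dc1, fbbe863}.
Reachable from d787dc1: {09cf752, 107c97d, 7f99626, b12530f, d787dc1}.
In fbbe863's history but not d787dc1's: {0b0985d, 64bc09b, d3fd20a, fbbe863} — 4 commits.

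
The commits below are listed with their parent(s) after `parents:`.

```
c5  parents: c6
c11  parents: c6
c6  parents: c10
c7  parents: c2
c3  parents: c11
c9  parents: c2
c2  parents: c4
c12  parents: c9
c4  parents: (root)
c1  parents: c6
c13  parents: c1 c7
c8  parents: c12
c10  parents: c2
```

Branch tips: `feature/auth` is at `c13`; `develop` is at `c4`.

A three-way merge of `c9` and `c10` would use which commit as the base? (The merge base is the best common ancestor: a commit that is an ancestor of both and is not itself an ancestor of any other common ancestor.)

c2

Ancestors of c9: {c2, c4, c9}.
Ancestors of c10: {c10, c2, c4}.
Common ancestors: {c2, c4}.
Among these, c2 is not an ancestor of any other common ancestor — it is the merge base.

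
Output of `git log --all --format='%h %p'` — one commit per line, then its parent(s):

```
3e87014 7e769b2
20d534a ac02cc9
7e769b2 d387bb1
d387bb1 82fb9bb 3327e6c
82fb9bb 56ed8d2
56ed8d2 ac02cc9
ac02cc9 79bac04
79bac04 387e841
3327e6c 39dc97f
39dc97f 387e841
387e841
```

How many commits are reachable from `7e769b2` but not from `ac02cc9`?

6

Reachable from 7e769b2: {3327e6c, 387e841, 39dc97f, 56ed8d2, 79bac04, 7e769b2, 82fb9bb, ac02cc9, d387bb1}.
Reachable from ac02cc9: {387e841, 79bac04, ac02cc9}.
In 7e769b2's history but not ac02cc9's: {3327e6c, 39dc97f, 56ed8d2, 7e769b2, 82fb9bb, d387bb1} — 6 commits.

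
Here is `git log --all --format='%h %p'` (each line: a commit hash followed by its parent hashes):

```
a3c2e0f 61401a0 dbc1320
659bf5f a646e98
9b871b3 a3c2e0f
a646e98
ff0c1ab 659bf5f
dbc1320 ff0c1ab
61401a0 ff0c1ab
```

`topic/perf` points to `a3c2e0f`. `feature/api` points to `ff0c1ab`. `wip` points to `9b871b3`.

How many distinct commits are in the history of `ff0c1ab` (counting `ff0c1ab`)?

Walking parent pointers from ff0c1ab: reachable set = {659bf5f, a646e98, ff0c1ab}.
That is 3 commits.

3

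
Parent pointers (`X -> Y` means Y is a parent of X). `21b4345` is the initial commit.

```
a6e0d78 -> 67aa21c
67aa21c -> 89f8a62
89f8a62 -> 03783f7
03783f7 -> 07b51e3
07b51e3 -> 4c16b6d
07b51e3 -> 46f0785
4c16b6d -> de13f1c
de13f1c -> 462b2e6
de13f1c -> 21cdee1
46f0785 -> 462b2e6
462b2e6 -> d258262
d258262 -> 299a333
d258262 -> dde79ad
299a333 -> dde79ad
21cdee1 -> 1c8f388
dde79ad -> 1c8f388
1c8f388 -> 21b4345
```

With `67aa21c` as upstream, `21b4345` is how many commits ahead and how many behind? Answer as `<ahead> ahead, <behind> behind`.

0 ahead, 13 behind

Reachable from 21b4345: {21b4345}.
Reachable from 67aa21c: {03783f7, 07b51e3, 1c8f388, 21b4345, 21cdee1, 299a333, 462b2e6, 46f0785, 4c16b6d, 67aa21c, 89f8a62, d258262, dde79ad, de13f1c}.
Only in 21b4345's history (ahead): {} — 0.
Only in 67aa21c's history (behind): {03783f7, 07b51e3, 1c8f388, 21cdee1, 299a333, 462b2e6, 46f0785, 4c16b6d, 67aa21c, 89f8a62, d258262, dde79ad, de13f1c} — 13.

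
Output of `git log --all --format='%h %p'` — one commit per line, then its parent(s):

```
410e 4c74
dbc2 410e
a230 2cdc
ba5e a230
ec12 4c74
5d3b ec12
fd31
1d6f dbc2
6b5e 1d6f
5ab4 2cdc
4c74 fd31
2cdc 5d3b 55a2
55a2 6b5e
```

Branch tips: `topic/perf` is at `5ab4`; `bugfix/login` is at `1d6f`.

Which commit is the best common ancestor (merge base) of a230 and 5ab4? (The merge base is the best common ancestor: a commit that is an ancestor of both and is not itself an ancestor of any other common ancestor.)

Ancestors of a230: {1d6f, 2cdc, 410e, 4c74, 55a2, 5d3b, 6b5e, a230, dbc2, ec12, fd31}.
Ancestors of 5ab4: {1d6f, 2cdc, 410e, 4c74, 55a2, 5ab4, 5d3b, 6b5e, dbc2, ec12, fd31}.
Common ancestors: {1d6f, 2cdc, 410e, 4c74, 55a2, 5d3b, 6b5e, dbc2, ec12, fd31}.
Among these, 2cdc is not an ancestor of any other common ancestor — it is the merge base.

2cdc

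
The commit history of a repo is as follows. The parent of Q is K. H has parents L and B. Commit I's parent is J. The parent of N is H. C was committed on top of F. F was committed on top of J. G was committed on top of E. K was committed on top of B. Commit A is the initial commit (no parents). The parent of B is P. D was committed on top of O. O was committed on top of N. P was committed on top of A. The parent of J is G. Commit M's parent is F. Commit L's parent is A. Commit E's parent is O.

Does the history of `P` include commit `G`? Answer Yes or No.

No

Ancestors of P: {A, P}.
G is not in that set, so it is not an ancestor of P.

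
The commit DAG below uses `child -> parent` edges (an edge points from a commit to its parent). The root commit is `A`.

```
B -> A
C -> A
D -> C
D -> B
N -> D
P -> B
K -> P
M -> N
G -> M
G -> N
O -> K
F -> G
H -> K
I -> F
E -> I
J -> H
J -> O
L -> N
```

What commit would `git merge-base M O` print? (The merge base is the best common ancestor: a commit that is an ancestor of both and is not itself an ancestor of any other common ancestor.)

B

Ancestors of M: {A, B, C, D, M, N}.
Ancestors of O: {A, B, K, O, P}.
Common ancestors: {A, B}.
Among these, B is not an ancestor of any other common ancestor — it is the merge base.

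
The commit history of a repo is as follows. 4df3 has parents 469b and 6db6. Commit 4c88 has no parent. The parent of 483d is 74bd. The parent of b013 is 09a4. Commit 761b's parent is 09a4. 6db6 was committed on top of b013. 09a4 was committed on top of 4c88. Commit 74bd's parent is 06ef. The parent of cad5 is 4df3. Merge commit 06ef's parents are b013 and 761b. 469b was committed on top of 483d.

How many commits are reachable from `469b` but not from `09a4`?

Reachable from 469b: {06ef, 09a4, 469b, 483d, 4c88, 74bd, 761b, b013}.
Reachable from 09a4: {09a4, 4c88}.
In 469b's history but not 09a4's: {06ef, 469b, 483d, 74bd, 761b, b013} — 6 commits.

6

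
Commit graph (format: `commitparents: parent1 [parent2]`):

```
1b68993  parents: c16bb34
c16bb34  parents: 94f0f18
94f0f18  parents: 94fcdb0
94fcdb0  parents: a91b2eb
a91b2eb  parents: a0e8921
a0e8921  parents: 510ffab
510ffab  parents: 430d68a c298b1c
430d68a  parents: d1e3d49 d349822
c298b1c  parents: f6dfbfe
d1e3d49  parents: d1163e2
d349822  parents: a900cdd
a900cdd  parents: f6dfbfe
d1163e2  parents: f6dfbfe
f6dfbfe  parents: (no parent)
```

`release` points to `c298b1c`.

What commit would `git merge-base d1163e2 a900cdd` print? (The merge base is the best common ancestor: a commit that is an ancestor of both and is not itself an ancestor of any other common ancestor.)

Ancestors of d1163e2: {d1163e2, f6dfbfe}.
Ancestors of a900cdd: {a900cdd, f6dfbfe}.
Common ancestors: {f6dfbfe}.
The only common ancestor is f6dfbfe, so it is the merge base.

f6dfbfe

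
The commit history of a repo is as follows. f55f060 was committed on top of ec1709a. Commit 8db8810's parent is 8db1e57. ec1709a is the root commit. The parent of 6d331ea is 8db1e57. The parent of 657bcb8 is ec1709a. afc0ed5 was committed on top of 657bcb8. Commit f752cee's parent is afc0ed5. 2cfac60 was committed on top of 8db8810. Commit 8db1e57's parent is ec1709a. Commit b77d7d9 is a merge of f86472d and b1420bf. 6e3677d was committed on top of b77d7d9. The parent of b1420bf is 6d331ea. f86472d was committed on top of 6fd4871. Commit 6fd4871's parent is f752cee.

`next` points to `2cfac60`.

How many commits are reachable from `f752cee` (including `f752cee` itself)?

Walking parent pointers from f752cee: reachable set = {657bcb8, afc0ed5, ec1709a, f752cee}.
That is 4 commits.

4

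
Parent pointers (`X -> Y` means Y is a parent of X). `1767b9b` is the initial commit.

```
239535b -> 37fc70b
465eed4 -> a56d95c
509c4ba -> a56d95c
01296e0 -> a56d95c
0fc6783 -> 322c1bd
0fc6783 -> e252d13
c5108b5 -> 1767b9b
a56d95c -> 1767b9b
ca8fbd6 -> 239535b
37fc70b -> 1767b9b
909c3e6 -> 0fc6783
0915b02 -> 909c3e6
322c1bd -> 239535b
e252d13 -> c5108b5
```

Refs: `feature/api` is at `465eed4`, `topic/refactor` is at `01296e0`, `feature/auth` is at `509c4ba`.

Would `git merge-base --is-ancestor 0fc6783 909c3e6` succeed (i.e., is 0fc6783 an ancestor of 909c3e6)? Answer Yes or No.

Yes

Ancestors of 909c3e6 (commits reachable by following parents): {0fc6783, 1767b9b, 239535b, 322c1bd, 37fc70b, 909c3e6, c5108b5, e252d13}.
0fc6783 is in that set, so it is an ancestor of 909c3e6.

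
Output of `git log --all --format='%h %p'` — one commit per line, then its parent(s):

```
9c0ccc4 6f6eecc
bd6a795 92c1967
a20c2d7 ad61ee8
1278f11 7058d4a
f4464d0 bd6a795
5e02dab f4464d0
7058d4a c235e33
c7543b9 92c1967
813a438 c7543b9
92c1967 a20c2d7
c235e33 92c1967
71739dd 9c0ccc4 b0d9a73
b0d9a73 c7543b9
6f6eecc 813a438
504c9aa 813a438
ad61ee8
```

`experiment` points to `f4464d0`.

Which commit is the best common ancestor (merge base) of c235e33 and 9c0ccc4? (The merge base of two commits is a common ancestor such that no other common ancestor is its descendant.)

Ancestors of c235e33: {92c1967, a20c2d7, ad61ee8, c235e33}.
Ancestors of 9c0ccc4: {6f6eecc, 813a438, 92c1967, 9c0ccc4, a20c2d7, ad61ee8, c7543b9}.
Common ancestors: {92c1967, a20c2d7, ad61ee8}.
Among these, 92c1967 is not an ancestor of any other common ancestor — it is the merge base.

92c1967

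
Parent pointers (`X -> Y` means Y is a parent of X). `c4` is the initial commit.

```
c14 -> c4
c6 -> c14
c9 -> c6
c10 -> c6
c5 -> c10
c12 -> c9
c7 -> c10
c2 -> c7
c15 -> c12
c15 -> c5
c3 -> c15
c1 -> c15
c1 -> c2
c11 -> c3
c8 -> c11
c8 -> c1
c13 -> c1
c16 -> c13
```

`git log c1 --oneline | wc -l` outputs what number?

Walking parent pointers from c1: reachable set = {c1, c10, c12, c14, c15, c2, c4, c5, c6, c7, c9}.
That is 11 commits.

11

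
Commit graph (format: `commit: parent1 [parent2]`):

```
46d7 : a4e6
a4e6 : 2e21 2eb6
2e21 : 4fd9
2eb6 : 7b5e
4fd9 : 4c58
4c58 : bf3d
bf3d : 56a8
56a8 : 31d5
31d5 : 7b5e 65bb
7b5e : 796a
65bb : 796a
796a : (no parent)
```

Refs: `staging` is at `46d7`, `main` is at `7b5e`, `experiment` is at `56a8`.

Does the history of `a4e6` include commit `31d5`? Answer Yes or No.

Yes

Ancestors of a4e6 (commits reachable by following parents): {2e21, 2eb6, 31d5, 4c58, 4fd9, 56a8, 65bb, 796a, 7b5e, a4e6, bf3d}.
31d5 is in that set, so it is an ancestor of a4e6.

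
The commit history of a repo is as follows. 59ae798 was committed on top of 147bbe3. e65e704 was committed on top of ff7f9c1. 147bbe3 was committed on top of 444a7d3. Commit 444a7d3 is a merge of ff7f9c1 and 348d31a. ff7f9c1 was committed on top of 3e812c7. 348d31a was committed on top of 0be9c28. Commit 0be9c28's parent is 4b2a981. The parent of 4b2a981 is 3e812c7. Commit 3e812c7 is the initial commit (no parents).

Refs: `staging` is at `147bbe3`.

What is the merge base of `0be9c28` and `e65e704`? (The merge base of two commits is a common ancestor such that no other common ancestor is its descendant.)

3e812c7

Ancestors of 0be9c28: {0be9c28, 3e812c7, 4b2a981}.
Ancestors of e65e704: {3e812c7, e65e704, ff7f9c1}.
Common ancestors: {3e812c7}.
The only common ancestor is 3e812c7, so it is the merge base.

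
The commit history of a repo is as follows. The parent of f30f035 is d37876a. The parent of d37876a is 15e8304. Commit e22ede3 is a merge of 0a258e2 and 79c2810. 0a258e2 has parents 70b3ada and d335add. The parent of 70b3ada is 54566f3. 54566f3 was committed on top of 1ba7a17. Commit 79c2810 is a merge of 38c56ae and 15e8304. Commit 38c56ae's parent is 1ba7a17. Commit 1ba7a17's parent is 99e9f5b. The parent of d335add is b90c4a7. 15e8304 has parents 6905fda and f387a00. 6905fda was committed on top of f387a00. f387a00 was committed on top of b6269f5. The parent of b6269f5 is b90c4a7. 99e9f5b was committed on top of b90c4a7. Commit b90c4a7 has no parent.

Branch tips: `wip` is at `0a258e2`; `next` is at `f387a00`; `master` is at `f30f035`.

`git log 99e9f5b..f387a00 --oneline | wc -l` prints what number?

Reachable from f387a00: {b6269f5, b90c4a7, f387a00}.
Reachable from 99e9f5b: {99e9f5b, b90c4a7}.
In f387a00's history but not 99e9f5b's: {b6269f5, f387a00} — 2 commits.

2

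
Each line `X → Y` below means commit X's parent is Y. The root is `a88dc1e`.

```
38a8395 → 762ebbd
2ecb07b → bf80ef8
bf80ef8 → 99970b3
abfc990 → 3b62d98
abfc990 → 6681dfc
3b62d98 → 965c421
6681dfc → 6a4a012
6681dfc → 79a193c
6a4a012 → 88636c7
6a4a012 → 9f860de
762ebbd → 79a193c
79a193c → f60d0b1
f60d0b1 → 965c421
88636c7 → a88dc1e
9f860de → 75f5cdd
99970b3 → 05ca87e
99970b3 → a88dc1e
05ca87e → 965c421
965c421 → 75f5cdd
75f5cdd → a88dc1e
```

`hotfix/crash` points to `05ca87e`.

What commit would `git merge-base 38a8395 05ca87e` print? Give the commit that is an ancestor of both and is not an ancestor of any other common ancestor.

965c421

Ancestors of 38a8395: {38a8395, 75f5cdd, 762ebbd, 79a193c, 965c421, a88dc1e, f60d0b1}.
Ancestors of 05ca87e: {05ca87e, 75f5cdd, 965c421, a88dc1e}.
Common ancestors: {75f5cdd, 965c421, a88dc1e}.
Among these, 965c421 is not an ancestor of any other common ancestor — it is the merge base.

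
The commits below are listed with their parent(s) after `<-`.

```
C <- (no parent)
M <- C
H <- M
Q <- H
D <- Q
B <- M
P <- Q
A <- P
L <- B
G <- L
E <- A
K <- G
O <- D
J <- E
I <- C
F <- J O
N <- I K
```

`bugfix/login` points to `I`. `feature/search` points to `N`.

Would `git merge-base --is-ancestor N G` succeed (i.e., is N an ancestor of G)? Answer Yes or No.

Ancestors of G: {B, C, G, L, M}.
N is not in that set, so it is not an ancestor of G.

No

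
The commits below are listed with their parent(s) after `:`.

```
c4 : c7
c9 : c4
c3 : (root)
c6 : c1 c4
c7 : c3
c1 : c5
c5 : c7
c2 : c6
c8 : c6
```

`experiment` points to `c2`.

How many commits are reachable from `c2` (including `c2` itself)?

Walking parent pointers from c2: reachable set = {c1, c2, c3, c4, c5, c6, c7}.
That is 7 commits.

7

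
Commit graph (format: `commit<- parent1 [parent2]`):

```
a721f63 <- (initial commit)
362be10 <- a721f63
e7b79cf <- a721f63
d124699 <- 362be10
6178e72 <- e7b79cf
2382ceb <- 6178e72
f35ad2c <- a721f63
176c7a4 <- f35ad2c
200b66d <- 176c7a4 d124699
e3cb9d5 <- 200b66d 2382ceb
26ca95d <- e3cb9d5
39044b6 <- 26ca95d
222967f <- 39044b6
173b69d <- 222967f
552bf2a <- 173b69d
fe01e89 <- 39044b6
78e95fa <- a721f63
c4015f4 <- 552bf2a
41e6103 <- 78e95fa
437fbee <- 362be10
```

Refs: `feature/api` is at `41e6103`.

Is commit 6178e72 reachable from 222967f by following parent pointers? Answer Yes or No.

Yes

Ancestors of 222967f (commits reachable by following parents): {176c7a4, 200b66d, 222967f, 2382ceb, 26ca95d, 362be10, 39044b6, 6178e72, a721f63, d124699, e3cb9d5, e7b79cf, f35ad2c}.
6178e72 is in that set, so it is an ancestor of 222967f.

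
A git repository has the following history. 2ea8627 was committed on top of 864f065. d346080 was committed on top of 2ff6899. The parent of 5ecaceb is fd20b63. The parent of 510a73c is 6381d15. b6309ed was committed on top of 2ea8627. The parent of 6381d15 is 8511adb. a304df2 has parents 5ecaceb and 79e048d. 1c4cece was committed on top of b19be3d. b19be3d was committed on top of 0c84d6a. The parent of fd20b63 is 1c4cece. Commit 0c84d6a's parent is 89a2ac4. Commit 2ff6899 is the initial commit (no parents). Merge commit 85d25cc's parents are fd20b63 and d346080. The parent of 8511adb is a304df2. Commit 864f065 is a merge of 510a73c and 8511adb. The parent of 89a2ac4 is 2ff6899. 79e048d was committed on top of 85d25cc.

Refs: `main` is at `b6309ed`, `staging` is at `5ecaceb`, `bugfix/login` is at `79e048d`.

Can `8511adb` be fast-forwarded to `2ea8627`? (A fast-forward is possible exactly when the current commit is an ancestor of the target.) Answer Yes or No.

A fast-forward from 8511adb to 2ea8627 is possible iff 8511adb is an ancestor of 2ea8627.
Ancestors of 2ea8627: {0c84d6a, 1c4cece, 2ea8627, 2ff6899, 510a73c, 5ecaceb, 6381d15, 79e048d, 8511adb, 85d25cc, 864f065, 89a2ac4, a304df2, b19be3d, d346080, fd20b63}.
8511adb is among them, so fast-forward is possible.

Yes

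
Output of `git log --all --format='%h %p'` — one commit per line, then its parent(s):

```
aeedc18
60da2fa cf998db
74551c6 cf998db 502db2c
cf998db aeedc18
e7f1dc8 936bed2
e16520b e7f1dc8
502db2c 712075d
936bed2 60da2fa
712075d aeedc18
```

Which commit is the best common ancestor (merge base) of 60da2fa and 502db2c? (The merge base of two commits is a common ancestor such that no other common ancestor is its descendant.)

aeedc18

Ancestors of 60da2fa: {60da2fa, aeedc18, cf998db}.
Ancestors of 502db2c: {502db2c, 712075d, aeedc18}.
Common ancestors: {aeedc18}.
The only common ancestor is aeedc18, so it is the merge base.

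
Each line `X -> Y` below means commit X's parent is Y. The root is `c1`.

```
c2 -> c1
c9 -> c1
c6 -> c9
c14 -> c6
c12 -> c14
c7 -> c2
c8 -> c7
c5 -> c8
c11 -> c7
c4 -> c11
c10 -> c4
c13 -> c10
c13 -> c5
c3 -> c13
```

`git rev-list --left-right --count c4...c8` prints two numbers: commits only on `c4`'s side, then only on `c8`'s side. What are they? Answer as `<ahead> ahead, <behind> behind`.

2 ahead, 1 behind

Reachable from c4: {c1, c11, c2, c4, c7}.
Reachable from c8: {c1, c2, c7, c8}.
Only in c4's history (ahead): {c11, c4} — 2.
Only in c8's history (behind): {c8} — 1.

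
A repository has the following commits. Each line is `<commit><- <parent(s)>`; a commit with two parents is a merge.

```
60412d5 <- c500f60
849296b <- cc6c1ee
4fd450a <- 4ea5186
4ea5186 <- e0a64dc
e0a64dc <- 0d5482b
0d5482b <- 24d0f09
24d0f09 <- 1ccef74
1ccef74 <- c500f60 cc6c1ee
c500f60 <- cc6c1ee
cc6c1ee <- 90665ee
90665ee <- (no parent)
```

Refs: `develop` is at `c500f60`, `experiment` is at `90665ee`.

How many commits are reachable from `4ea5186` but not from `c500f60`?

5

Reachable from 4ea5186: {0d5482b, 1ccef74, 24d0f09, 4ea5186, 90665ee, c500f60, cc6c1ee, e0a64dc}.
Reachable from c500f60: {90665ee, c500f60, cc6c1ee}.
In 4ea5186's history but not c500f60's: {0d5482b, 1ccef74, 24d0f09, 4ea5186, e0a64dc} — 5 commits.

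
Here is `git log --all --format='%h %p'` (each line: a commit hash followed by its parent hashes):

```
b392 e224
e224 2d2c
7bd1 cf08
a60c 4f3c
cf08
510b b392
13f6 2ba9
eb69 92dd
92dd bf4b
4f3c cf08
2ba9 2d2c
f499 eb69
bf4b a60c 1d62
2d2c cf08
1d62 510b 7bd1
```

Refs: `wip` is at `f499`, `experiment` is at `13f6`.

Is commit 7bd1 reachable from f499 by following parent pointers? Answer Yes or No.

Ancestors of f499 (commits reachable by following parents): {1d62, 2d2c, 4f3c, 510b, 7bd1, 92dd, a60c, b392, bf4b, cf08, e224, eb69, f499}.
7bd1 is in that set, so it is an ancestor of f499.

Yes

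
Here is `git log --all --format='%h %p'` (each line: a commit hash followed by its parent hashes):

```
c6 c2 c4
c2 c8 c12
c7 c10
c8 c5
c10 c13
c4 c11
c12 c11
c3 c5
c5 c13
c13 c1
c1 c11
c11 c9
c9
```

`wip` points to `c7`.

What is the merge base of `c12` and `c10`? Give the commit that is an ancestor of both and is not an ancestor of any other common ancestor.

Ancestors of c12: {c11, c12, c9}.
Ancestors of c10: {c1, c10, c11, c13, c9}.
Common ancestors: {c11, c9}.
Among these, c11 is not an ancestor of any other common ancestor — it is the merge base.

c11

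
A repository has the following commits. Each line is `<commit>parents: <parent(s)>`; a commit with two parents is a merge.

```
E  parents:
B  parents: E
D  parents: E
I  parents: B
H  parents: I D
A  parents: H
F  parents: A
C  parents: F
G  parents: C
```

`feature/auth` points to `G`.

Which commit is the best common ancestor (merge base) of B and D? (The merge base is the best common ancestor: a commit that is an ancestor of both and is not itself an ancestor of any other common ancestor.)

Ancestors of B: {B, E}.
Ancestors of D: {D, E}.
Common ancestors: {E}.
The only common ancestor is E, so it is the merge base.

E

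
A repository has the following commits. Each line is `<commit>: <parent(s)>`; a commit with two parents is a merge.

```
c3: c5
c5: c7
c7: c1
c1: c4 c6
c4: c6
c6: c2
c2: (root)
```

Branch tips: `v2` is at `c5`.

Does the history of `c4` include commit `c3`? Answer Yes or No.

Ancestors of c4: {c2, c4, c6}.
c3 is not in that set, so it is not an ancestor of c4.

No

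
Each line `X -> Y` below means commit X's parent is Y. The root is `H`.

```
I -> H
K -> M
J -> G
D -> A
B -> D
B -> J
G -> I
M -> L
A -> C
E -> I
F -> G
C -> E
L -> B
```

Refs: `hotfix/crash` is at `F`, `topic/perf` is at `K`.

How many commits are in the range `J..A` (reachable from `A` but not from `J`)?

Reachable from A: {A, C, E, H, I}.
Reachable from J: {G, H, I, J}.
In A's history but not J's: {A, C, E} — 3 commits.

3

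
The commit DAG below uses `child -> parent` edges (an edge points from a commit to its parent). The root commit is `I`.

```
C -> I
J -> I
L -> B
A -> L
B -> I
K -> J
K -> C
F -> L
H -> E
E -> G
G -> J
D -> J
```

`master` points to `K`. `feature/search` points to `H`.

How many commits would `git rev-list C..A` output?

Reachable from A: {A, B, I, L}.
Reachable from C: {C, I}.
In A's history but not C's: {A, B, L} — 3 commits.

3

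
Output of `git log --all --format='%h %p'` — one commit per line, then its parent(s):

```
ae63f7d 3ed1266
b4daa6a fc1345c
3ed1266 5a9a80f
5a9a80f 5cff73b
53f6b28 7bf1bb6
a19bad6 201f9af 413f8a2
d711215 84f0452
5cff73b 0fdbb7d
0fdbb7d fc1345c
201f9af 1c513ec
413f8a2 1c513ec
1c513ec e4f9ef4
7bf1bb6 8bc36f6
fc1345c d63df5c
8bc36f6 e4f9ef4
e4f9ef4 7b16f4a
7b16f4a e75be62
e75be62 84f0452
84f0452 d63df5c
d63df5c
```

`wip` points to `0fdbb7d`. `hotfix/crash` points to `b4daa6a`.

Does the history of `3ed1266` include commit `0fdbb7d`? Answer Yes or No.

Ancestors of 3ed1266 (commits reachable by following parents): {0fdbb7d, 3ed1266, 5a9a80f, 5cff73b, d63df5c, fc1345c}.
0fdbb7d is in that set, so it is an ancestor of 3ed1266.

Yes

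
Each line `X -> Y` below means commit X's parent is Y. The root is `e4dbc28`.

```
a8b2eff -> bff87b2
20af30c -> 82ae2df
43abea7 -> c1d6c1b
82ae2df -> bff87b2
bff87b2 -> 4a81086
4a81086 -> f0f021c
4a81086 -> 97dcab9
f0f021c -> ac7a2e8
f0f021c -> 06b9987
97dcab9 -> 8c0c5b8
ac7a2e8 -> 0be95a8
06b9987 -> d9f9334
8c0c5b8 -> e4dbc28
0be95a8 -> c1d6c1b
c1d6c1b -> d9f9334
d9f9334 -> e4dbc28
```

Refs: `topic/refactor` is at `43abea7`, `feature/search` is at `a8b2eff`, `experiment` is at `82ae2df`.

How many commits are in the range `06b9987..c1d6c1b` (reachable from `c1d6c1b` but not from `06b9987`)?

1

Reachable from c1d6c1b: {c1d6c1b, d9f9334, e4dbc28}.
Reachable from 06b9987: {06b9987, d9f9334, e4dbc28}.
In c1d6c1b's history but not 06b9987's: {c1d6c1b} — 1 commit.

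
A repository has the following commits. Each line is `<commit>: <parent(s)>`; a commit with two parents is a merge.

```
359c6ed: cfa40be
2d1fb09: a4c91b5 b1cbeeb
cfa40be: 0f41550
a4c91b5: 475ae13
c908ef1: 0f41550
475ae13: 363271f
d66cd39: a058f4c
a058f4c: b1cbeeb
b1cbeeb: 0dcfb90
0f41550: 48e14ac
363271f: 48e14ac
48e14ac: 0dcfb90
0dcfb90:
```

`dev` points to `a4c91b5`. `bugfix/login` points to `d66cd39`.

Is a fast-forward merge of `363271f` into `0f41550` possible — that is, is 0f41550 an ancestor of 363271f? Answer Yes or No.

No

A fast-forward from 0f41550 to 363271f is possible iff 0f41550 is an ancestor of 363271f.
Ancestors of 363271f: {0dcfb90, 363271f, 48e14ac}.
0f41550 is not among them, so fast-forward is not possible.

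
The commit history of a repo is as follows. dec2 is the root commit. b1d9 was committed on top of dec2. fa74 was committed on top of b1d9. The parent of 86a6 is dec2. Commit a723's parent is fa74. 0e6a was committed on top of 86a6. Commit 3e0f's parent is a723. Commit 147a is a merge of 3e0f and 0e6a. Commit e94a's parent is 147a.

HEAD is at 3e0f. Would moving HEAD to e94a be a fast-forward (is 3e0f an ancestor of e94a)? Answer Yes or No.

A fast-forward from 3e0f to e94a is possible iff 3e0f is an ancestor of e94a.
Ancestors of e94a: {0e6a, 147a, 3e0f, 86a6, a723, b1d9, dec2, e94a, fa74}.
3e0f is among them, so fast-forward is possible.

Yes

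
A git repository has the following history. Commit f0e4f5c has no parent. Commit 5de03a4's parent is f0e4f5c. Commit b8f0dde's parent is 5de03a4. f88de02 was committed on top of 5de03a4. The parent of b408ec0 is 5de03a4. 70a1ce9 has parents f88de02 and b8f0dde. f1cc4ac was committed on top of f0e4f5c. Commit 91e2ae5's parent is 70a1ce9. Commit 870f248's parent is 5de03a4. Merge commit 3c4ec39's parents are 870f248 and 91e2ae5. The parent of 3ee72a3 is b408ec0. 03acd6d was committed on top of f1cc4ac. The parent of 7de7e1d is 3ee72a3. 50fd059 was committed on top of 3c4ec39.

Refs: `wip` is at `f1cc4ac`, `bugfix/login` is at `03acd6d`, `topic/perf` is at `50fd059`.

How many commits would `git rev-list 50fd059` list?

Walking parent pointers from 50fd059: reachable set = {3c4ec39, 50fd059, 5de03a4, 70a1ce9, 870f248, 91e2ae5, b8f0dde, f0e4f5c, f88de02}.
That is 9 commits.

9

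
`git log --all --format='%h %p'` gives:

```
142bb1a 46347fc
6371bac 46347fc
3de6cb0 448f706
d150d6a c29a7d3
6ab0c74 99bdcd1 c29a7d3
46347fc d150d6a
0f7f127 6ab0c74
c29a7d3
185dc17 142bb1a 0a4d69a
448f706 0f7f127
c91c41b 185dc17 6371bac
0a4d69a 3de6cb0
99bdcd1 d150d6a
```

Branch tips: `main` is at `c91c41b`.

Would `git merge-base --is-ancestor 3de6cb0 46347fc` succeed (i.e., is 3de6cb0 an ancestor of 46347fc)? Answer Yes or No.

No

Ancestors of 46347fc: {46347fc, c29a7d3, d150d6a}.
3de6cb0 is not in that set, so it is not an ancestor of 46347fc.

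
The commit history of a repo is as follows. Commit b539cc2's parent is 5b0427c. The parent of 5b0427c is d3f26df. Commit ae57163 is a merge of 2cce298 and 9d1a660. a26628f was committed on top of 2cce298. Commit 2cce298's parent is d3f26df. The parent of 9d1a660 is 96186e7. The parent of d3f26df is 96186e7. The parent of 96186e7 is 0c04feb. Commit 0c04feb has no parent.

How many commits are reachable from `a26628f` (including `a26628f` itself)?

Walking parent pointers from a26628f: reachable set = {0c04feb, 2cce298, 96186e7, a26628f, d3f26df}.
That is 5 commits.

5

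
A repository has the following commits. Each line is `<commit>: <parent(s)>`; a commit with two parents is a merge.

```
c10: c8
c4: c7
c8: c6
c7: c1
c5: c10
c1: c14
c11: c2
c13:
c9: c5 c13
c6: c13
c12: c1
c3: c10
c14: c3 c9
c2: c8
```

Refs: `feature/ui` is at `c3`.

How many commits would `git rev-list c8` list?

3

Walking parent pointers from c8: reachable set = {c13, c6, c8}.
That is 3 commits.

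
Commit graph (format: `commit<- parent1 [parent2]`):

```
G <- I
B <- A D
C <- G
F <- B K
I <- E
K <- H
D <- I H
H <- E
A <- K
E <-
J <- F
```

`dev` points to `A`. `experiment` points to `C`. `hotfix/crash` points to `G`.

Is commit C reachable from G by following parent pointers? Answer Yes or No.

Ancestors of G: {E, G, I}.
C is not in that set, so it is not an ancestor of G.

No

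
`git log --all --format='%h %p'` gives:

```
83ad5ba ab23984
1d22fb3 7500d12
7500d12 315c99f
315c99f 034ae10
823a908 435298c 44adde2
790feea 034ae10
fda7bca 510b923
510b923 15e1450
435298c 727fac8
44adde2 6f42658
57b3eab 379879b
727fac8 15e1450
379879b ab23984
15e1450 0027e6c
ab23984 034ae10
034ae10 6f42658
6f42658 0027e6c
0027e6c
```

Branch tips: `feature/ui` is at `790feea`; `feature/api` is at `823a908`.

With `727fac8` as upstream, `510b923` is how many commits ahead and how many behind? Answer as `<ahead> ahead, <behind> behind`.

Reachable from 510b923: {0027e6c, 15e1450, 510b923}.
Reachable from 727fac8: {0027e6c, 15e1450, 727fac8}.
Only in 510b923's history (ahead): {510b923} — 1.
Only in 727fac8's history (behind): {727fac8} — 1.

1 ahead, 1 behind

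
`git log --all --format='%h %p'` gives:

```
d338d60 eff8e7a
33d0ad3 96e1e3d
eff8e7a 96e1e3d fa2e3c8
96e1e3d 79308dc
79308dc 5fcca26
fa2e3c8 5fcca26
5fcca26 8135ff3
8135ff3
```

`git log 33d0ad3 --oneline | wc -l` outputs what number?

Walking parent pointers from 33d0ad3: reachable set = {33d0ad3, 5fcca26, 79308dc, 8135ff3, 96e1e3d}.
That is 5 commits.

5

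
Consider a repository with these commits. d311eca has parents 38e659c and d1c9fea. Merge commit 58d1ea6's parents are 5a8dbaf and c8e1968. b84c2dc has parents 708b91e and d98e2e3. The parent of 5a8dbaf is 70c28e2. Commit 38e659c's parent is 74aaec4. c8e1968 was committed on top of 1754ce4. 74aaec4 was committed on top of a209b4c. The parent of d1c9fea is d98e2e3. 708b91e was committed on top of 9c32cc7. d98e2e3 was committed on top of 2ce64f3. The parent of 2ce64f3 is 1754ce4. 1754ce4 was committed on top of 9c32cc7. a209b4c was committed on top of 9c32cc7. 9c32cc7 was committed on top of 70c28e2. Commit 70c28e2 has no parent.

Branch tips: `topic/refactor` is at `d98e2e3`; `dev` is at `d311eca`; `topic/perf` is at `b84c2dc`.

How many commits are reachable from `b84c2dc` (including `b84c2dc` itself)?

7

Walking parent pointers from b84c2dc: reachable set = {1754ce4, 2ce64f3, 708b91e, 70c28e2, 9c32cc7, b84c2dc, d98e2e3}.
That is 7 commits.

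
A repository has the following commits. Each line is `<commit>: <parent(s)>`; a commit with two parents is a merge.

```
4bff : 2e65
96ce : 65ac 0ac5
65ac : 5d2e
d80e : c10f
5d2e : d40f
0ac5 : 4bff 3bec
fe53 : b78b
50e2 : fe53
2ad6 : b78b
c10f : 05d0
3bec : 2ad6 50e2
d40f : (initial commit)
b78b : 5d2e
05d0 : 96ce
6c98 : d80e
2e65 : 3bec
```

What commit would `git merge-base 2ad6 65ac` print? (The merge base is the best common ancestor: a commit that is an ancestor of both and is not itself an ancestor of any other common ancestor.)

Ancestors of 2ad6: {2ad6, 5d2e, b78b, d40f}.
Ancestors of 65ac: {5d2e, 65ac, d40f}.
Common ancestors: {5d2e, d40f}.
Among these, 5d2e is not an ancestor of any other common ancestor — it is the merge base.

5d2e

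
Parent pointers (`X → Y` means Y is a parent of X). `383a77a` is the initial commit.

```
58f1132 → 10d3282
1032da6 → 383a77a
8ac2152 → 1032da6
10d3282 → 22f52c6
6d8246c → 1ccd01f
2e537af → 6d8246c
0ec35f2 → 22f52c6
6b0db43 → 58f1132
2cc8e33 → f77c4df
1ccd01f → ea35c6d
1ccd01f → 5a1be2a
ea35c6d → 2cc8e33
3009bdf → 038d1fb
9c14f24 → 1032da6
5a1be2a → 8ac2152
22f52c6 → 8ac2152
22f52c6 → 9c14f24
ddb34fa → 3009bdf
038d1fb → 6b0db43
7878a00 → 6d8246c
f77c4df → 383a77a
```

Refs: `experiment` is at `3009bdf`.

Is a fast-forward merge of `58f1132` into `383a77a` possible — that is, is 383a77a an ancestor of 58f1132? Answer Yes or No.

A fast-forward from 383a77a to 58f1132 is possible iff 383a77a is an ancestor of 58f1132.
Ancestors of 58f1132: {1032da6, 10d3282, 22f52c6, 383a77a, 58f1132, 8ac2152, 9c14f24}.
383a77a is among them, so fast-forward is possible.

Yes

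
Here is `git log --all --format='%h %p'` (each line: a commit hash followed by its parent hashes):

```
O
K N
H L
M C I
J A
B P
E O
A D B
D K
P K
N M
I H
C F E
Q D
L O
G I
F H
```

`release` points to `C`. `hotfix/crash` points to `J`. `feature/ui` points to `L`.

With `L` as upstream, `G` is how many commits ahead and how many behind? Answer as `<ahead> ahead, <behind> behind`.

Reachable from G: {G, H, I, L, O}.
Reachable from L: {L, O}.
Only in G's history (ahead): {G, H, I} — 3.
Only in L's history (behind): {} — 0.

3 ahead, 0 behind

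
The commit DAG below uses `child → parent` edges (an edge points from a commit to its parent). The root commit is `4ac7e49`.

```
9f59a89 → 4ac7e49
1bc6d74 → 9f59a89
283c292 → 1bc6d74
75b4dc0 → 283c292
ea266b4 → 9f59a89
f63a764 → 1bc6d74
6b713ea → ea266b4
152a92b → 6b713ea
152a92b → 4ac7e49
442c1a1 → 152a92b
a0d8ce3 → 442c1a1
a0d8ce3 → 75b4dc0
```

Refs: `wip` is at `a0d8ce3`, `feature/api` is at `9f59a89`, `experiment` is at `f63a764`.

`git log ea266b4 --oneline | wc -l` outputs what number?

3

Walking parent pointers from ea266b4: reachable set = {4ac7e49, 9f59a89, ea266b4}.
That is 3 commits.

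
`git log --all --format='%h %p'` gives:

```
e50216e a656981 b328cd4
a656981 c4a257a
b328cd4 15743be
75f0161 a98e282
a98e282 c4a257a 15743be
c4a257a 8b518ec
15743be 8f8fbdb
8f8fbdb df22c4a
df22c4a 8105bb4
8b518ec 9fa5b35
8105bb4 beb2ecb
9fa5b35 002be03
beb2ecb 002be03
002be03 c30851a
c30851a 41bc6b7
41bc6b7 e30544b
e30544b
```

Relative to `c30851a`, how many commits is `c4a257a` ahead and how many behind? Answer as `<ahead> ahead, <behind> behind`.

Reachable from c4a257a: {002be03, 41bc6b7, 8b518ec, 9fa5b35, c30851a, c4a257a, e30544b}.
Reachable from c30851a: {41bc6b7, c30851a, e30544b}.
Only in c4a257a's history (ahead): {002be03, 8b518ec, 9fa5b35, c4a257a} — 4.
Only in c30851a's history (behind): {} — 0.

4 ahead, 0 behind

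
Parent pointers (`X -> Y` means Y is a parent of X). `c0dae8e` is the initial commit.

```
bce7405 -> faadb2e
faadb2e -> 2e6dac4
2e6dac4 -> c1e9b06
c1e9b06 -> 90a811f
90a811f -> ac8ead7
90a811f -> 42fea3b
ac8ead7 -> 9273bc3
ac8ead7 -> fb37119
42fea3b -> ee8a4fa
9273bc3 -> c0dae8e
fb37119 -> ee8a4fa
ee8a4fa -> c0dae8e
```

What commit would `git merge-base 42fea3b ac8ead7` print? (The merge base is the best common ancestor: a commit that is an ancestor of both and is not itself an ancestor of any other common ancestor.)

Ancestors of 42fea3b: {42fea3b, c0dae8e, ee8a4fa}.
Ancestors of ac8ead7: {9273bc3, ac8ead7, c0dae8e, ee8a4fa, fb37119}.
Common ancestors: {c0dae8e, ee8a4fa}.
Among these, ee8a4fa is not an ancestor of any other common ancestor — it is the merge base.

ee8a4fa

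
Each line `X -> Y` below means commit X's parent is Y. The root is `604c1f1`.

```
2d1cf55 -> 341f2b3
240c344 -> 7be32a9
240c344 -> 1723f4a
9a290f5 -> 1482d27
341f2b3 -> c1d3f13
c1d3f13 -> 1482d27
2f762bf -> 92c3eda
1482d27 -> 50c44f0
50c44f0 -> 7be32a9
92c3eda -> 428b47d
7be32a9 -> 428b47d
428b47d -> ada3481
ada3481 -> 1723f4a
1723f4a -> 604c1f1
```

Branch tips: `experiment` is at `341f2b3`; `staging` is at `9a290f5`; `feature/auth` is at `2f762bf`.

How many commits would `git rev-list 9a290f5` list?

8

Walking parent pointers from 9a290f5: reachable set = {1482d27, 1723f4a, 428b47d, 50c44f0, 604c1f1, 7be32a9, 9a290f5, ada3481}.
That is 8 commits.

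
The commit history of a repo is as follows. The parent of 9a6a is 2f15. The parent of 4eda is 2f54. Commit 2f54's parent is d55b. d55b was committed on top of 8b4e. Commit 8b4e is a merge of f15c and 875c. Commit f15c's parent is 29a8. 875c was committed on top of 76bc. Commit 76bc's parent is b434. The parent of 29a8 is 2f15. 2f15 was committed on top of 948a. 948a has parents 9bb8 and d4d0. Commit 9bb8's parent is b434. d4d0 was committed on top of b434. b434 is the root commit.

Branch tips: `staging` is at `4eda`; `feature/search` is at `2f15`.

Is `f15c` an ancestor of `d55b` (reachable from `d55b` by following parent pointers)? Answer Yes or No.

Ancestors of d55b (commits reachable by following parents): {29a8, 2f15, 76bc, 875c, 8b4e, 948a, 9bb8, b434, d4d0, d55b, f15c}.
f15c is in that set, so it is an ancestor of d55b.

Yes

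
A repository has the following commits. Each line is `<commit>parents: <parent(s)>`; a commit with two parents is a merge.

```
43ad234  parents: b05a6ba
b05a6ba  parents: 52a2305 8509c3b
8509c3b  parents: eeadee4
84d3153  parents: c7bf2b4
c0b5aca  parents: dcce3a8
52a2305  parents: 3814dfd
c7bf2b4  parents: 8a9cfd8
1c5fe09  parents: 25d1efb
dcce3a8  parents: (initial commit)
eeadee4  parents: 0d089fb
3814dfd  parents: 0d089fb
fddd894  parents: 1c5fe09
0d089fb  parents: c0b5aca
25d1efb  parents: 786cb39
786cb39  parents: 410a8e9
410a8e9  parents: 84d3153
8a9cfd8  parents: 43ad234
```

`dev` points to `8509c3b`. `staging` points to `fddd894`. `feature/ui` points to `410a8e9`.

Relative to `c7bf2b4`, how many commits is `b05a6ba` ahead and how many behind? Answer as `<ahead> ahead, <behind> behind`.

Reachable from b05a6ba: {0d089fb, 3814dfd, 52a2305, 8509c3b, b05a6ba, c0b5aca, dcce3a8, eeadee4}.
Reachable from c7bf2b4: {0d089fb, 3814dfd, 43ad234, 52a2305, 8509c3b, 8a9cfd8, b05a6ba, c0b5aca, c7bf2b4, dcce3a8, eeadee4}.
Only in b05a6ba's history (ahead): {} — 0.
Only in c7bf2b4's history (behind): {43ad234, 8a9cfd8, c7bf2b4} — 3.

0 ahead, 3 behind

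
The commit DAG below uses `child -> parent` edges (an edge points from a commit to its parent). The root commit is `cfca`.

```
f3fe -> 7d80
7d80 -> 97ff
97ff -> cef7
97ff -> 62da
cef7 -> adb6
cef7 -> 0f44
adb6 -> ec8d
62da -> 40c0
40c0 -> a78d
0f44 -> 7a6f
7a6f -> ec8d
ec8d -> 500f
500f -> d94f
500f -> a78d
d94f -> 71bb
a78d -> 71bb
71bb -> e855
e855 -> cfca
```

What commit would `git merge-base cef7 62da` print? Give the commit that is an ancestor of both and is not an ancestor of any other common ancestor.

Ancestors of cef7: {0f44, 500f, 71bb, 7a6f, a78d, adb6, cef7, cfca, d94f, e855, ec8d}.
Ancestors of 62da: {40c0, 62da, 71bb, a78d, cfca, e855}.
Common ancestors: {71bb, a78d, cfca, e855}.
Among these, a78d is not an ancestor of any other common ancestor — it is the merge base.

a78d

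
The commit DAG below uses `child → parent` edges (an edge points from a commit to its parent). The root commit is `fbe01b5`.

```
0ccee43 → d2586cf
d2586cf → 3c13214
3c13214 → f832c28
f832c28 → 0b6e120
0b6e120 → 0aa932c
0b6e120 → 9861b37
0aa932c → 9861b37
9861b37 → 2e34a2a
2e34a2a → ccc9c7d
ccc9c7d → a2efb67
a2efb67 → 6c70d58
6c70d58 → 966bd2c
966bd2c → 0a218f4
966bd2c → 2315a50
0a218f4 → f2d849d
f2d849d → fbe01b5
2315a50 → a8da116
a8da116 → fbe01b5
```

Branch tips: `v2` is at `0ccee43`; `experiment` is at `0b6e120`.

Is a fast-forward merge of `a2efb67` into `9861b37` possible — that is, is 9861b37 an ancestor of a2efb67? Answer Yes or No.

A fast-forward from 9861b37 to a2efb67 is possible iff 9861b37 is an ancestor of a2efb67.
Ancestors of a2efb67: {0a218f4, 2315a50, 6c70d58, 966bd2c, a2efb67, a8da116, f2d849d, fbe01b5}.
9861b37 is not among them, so fast-forward is not possible.

No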